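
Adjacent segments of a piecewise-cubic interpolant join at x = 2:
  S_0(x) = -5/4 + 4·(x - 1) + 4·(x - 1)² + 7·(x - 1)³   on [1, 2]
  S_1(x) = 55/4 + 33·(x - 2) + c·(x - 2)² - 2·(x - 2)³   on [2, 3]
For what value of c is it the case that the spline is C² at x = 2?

S_0''(x) = 8 + 42·(x - 1), so S_0''(2) = 50. On the right, S_1''(2) = 2c, so c = 25.

25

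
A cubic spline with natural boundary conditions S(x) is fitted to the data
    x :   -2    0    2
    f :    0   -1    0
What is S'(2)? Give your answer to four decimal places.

Write M_i for S''(x_i). With h_i = 2, 2 and divided differences Δ_i = -1/2, 1/2, the continuity of S' gives the tridiagonal system
  2·M_0 + 8·M_1 + 2·M_2 = 6(Δ_1 - Δ_0) = 6
Natural end conditions: M_0 = M_2 = 0.
Forward elimination and back-substitution give M_0 = 0, M_1 = 3/4, M_2 = 0.
On [0, 2], S'(x) = b_1 + 2c_1·x + 3d_1·x² with b_1 = Δ_1 - h_1(2M_1 + M_2)/6 = 0, c_1 = M_1/2 = 3/8, d_1 = (M_2 - M_1)/(6h_1) = -1/16. So S'(2) = 3/4.

0.7500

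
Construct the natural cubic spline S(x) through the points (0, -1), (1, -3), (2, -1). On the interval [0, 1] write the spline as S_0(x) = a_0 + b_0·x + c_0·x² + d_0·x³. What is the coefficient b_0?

With m_i denoting the second derivative at x_i, h_i = 1, 1, and Δ_i = (y_(i+1) − y_i)/h_i = -2, 2:
  1·m_0 + 4·m_1 + 1·m_2 = 6(Δ_1 - Δ_0) = 24
Natural end conditions: m_0 = m_2 = 0.
Hence m_0 = 0, m_1 = 6, m_2 = 0.
On [0, 1], with S_0(x) = a_0 + b_0·x + c_0·x² + d_0·x³: c_0 = m_0/2 = 0, d_0 = (m_1 - m_0)/(6h_0) = 1, b_0 = Δ_0 - h_0(2m_0 + m_1)/6 = -3.

-3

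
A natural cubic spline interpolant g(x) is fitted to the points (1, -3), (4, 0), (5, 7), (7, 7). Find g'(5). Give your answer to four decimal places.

5.2766

Put σ_i = g'' at the i-th knot. Here h = (3, 1, 2) and Δ = (1, 7, 0), so the interior equations h_(i-1)·σ_(i-1) + 2(h_(i-1)+h_i)·σ_i + h_i·σ_(i+1) = 6(Δ_i − Δ_(i-1)) read
  3·σ_0 + 8·σ_1 + 1·σ_2 = 6(Δ_1 - Δ_0) = 36
  1·σ_1 + 6·σ_2 + 2·σ_3 = 6(Δ_2 - Δ_1) = -42
Natural end conditions: σ_0 = σ_3 = 0.
Forward elimination and back-substitution give σ_0 = 0, σ_1 = 258/47, σ_2 = -372/47, σ_3 = 0.
On [5, 7], g'(x) = b_2 + 2c_2·(x - 5) + 3d_2·(x - 5)² with b_2 = Δ_2 - h_2(2σ_2 + σ_3)/6 = 248/47, c_2 = σ_2/2 = -186/47, d_2 = (σ_3 - σ_2)/(6h_2) = 31/47. So g'(5) = 248/47.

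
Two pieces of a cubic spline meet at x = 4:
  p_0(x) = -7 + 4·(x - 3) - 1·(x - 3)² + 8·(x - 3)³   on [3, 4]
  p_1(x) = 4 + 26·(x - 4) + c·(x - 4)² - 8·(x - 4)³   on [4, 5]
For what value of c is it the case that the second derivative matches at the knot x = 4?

23

p_0''(x) = -2 + 48·(x - 3), so p_0''(4) = 46. On the right, p_1''(4) = 2c, so c = 23.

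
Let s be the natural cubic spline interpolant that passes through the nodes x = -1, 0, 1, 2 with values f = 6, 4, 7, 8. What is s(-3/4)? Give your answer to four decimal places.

5.1563

Write M_i for s''(x_i). With h_i = 1, 1, 1 and divided differences Δ_i = -2, 3, 1, the continuity of s' gives the tridiagonal system
  1·M_0 + 4·M_1 + 1·M_2 = 6(Δ_1 - Δ_0) = 30
  1·M_1 + 4·M_2 + 1·M_3 = 6(Δ_2 - Δ_1) = -12
Natural end conditions: M_0 = M_3 = 0.
Solving: M_0 = 0, M_1 = 44/5, M_2 = -26/5, M_3 = 0.
On [-1, 0], s(x) = 6 - 52/15·(x + 1) + 0·(x + 1)² + 22/15·(x + 1)³.
With (x + 1) = 1/4: s(-3/4) = 165/32.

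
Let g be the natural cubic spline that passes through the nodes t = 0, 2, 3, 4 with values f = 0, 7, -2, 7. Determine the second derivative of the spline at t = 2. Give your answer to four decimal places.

-17.7391

Write m_i for g''(x_i). With h_i = 2, 1, 1 and divided differences Δ_i = 7/2, -9, 9, the continuity of g' gives the tridiagonal system
  2·m_0 + 6·m_1 + 1·m_2 = 6(Δ_1 - Δ_0) = -75
  1·m_1 + 4·m_2 + 1·m_3 = 6(Δ_2 - Δ_1) = 108
Natural end conditions: m_0 = m_3 = 0.
Forward elimination and back-substitution give m_0 = 0, m_1 = -408/23, m_2 = 723/23, m_3 = 0.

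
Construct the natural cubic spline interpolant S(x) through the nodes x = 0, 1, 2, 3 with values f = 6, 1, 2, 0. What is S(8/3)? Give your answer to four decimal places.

1.0222

With M_i denoting the second derivative at x_i, h_i = 1, 1, 1, and Δ_i = (y_(i+1) − y_i)/h_i = -5, 1, -2:
  1·M_0 + 4·M_1 + 1·M_2 = 6(Δ_1 - Δ_0) = 36
  1·M_1 + 4·M_2 + 1·M_3 = 6(Δ_2 - Δ_1) = -18
Natural end conditions: M_0 = M_3 = 0.
Solving: M_0 = 0, M_1 = 54/5, M_2 = -36/5, M_3 = 0.
On [2, 3], S(x) = 2 + 2/5·(x - 2) - 18/5·(x - 2)² + 6/5·(x - 2)³.
With (x - 2) = 2/3: S(8/3) = 46/45.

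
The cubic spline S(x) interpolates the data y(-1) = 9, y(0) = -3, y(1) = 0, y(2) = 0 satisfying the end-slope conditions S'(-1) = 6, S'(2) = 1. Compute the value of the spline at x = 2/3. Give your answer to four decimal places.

Put σ_i = S'' at the i-th knot. Here h = (1, 1, 1) and Δ = (-12, 3, 0), so the interior equations h_(i-1)·σ_(i-1) + 2(h_(i-1)+h_i)·σ_i + h_i·σ_(i+1) = 6(Δ_i − Δ_(i-1)) read
  1·σ_0 + 4·σ_1 + 1·σ_2 = 6(Δ_1 - Δ_0) = 90
  1·σ_1 + 4·σ_2 + 1·σ_3 = 6(Δ_2 - Δ_1) = -18
Clamped end conditions give two more equations: 2h_0·σ_0 + h_0·σ_1 = 6(Δ_0 - S'(-1)) = -108 and h_2·σ_2 + 2h_2·σ_3 = 6(S'(2) - Δ_2) = 6.
Hence σ_0 = -232/3, σ_1 = 140/3, σ_2 = -58/3, σ_3 = 38/3.
On [0, 1], S(x) = -3 - 28/3·x + 70/3·x² - 11·x³.
With x = 2/3: S(2/3) = -19/9.

-2.1111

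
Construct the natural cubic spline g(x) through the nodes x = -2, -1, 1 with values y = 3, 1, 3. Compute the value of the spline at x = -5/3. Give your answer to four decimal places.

With σ_i denoting the second derivative at x_i, h_i = 1, 2, and Δ_i = (y_(i+1) − y_i)/h_i = -2, 1:
  1·σ_0 + 6·σ_1 + 2·σ_2 = 6(Δ_1 - Δ_0) = 18
Natural end conditions: σ_0 = σ_2 = 0.
Solving the tridiagonal system: σ_0 = 0, σ_1 = 3, σ_2 = 0.
On [-2, -1], g(x) = 3 - 5/2·(x + 2) + 0·(x + 2)² + 1/2·(x + 2)³.
With (x + 2) = 1/3: g(-5/3) = 59/27.

2.1852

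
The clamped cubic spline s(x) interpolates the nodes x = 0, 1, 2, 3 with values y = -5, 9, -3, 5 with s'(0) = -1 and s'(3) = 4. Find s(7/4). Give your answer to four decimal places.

-0.3219

Let σ_i = s''(x_i). Step sizes h_i = 1, 1, 1; slopes of the chords Δ_i = (y_(i+1) - y_i)/h_i = 14, -12, 8.
  1·σ_0 + 4·σ_1 + 1·σ_2 = 6(Δ_1 - Δ_0) = -156
  1·σ_1 + 4·σ_2 + 1·σ_3 = 6(Δ_2 - Δ_1) = 120
Clamped end conditions give two more equations: 2h_0·σ_0 + h_0·σ_1 = 6(Δ_0 - s'(0)) = 90 and h_2·σ_2 + 2h_2·σ_3 = 6(s'(3) - Δ_2) = -24.
Forward elimination and back-substitution give σ_0 = 1232/15, σ_1 = -1114/15, σ_2 = 884/15, σ_3 = -622/15.
On [1, 2], s(x) = 9 + 44/15·(x - 1) - 557/15·(x - 1)² + 111/5·(x - 1)³.
With (x - 1) = 3/4: s(7/4) = -103/320.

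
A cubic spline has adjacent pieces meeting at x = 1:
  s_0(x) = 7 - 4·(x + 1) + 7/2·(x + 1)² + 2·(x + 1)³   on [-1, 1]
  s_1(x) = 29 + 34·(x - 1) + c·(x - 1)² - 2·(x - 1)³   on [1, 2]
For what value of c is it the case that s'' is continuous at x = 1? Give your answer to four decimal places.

s_0''(x) = 7 + 12·(x + 1), so s_0''(1) = 31. On the right, s_1''(1) = 2c, so c = 31/2.

15.5000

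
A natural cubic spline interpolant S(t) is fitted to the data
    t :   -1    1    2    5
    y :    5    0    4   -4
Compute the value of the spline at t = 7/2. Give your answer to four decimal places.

With σ_i denoting the second derivative at x_i, h_i = 2, 1, 3, and Δ_i = (y_(i+1) − y_i)/h_i = -5/2, 4, -8/3:
  2·σ_0 + 6·σ_1 + 1·σ_2 = 6(Δ_1 - Δ_0) = 39
  1·σ_1 + 8·σ_2 + 3·σ_3 = 6(Δ_2 - Δ_1) = -40
Natural end conditions: σ_0 = σ_3 = 0.
Solving the tridiagonal system: σ_0 = 0, σ_1 = 352/47, σ_2 = -279/47, σ_3 = 0.
On [2, 5], S(t) = 4 + 461/141·(t - 2) - 279/94·(t - 2)² + 31/94·(t - 2)³.
With (t - 2) = 3/2: S(7/2) = 2511/752.

3.3391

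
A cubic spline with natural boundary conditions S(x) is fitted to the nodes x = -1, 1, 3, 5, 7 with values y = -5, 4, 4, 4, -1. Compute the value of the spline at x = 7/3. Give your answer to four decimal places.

Let M_i = S''(x_i). Step sizes h_i = 2, 2, 2, 2; slopes of the chords Δ_i = (y_(i+1) - y_i)/h_i = 9/2, 0, 0, -5/2.
  2·M_0 + 8·M_1 + 2·M_2 = 6(Δ_1 - Δ_0) = -27
  2·M_1 + 8·M_2 + 2·M_3 = 6(Δ_2 - Δ_1) = 0
  2·M_2 + 8·M_3 + 2·M_4 = 6(Δ_3 - Δ_2) = -15
Natural end conditions: M_0 = M_4 = 0.
Solving: M_0 = 0, M_1 = -15/4, M_2 = 3/2, M_3 = -9/4, M_4 = 0.
On [1, 3], S(x) = 4 + 2·(x - 1) - 15/8·(x - 1)² + 7/16·(x - 1)³.
With (x - 1) = 4/3: S(7/3) = 118/27.

4.3704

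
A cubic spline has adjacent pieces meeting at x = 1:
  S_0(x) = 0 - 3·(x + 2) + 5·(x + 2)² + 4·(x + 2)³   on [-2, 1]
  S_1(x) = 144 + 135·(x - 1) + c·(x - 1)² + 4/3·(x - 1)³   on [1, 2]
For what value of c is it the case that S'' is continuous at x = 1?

S_0''(x) = 10 + 24·(x + 2), so S_0''(1) = 82. On the right, S_1''(1) = 2c, so c = 41.

41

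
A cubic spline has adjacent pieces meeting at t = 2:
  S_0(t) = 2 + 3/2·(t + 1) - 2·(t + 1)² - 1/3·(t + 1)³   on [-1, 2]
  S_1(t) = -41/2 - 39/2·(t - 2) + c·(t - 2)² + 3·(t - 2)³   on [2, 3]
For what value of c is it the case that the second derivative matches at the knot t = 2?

-5

S_0''(t) = -4 - 2·(t + 1), so S_0''(2) = -10. On the right, S_1''(2) = 2c, so c = -5.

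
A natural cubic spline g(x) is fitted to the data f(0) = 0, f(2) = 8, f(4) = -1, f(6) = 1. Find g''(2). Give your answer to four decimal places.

Write m_i for g''(x_i). With h_i = 2, 2, 2 and divided differences Δ_i = 4, -9/2, 1, the continuity of g' gives the tridiagonal system
  2·m_0 + 8·m_1 + 2·m_2 = 6(Δ_1 - Δ_0) = -51
  2·m_1 + 8·m_2 + 2·m_3 = 6(Δ_2 - Δ_1) = 33
Natural end conditions: m_0 = m_3 = 0.
Solving: m_0 = 0, m_1 = -79/10, m_2 = 61/10, m_3 = 0.

-7.9000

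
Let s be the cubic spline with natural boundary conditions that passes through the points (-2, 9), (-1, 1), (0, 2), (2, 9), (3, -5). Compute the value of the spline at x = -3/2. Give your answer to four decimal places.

4.2684

Let M_i = s''(x_i). Step sizes h_i = 1, 1, 2, 1; slopes of the chords Δ_i = (y_(i+1) - y_i)/h_i = -8, 1, 7/2, -14.
  1·M_0 + 4·M_1 + 1·M_2 = 6(Δ_1 - Δ_0) = 54
  1·M_1 + 6·M_2 + 2·M_3 = 6(Δ_2 - Δ_1) = 15
  2·M_2 + 6·M_3 + 1·M_4 = 6(Δ_3 - Δ_2) = -105
Natural end conditions: M_0 = M_4 = 0.
Solving: M_0 = 0, M_1 = 714/61, M_2 = 438/61, M_3 = -2427/122, M_4 = 0.
On [-2, -1], s(x) = 9 - 607/61·(x + 2) + 0·(x + 2)² + 119/61·(x + 2)³.
With (x + 2) = 1/2: s(-3/2) = 2083/488.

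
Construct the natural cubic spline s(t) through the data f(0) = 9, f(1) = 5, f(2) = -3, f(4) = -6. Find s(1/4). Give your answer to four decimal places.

Write σ_i for s''(x_i). With h_i = 1, 1, 2 and divided differences Δ_i = -4, -8, -3/2, the continuity of s' gives the tridiagonal system
  1·σ_0 + 4·σ_1 + 1·σ_2 = 6(Δ_1 - Δ_0) = -24
  1·σ_1 + 6·σ_2 + 2·σ_3 = 6(Δ_2 - Δ_1) = 39
Natural end conditions: σ_0 = σ_3 = 0.
Hence σ_0 = 0, σ_1 = -183/23, σ_2 = 180/23, σ_3 = 0.
On [0, 1], s(t) = 9 - 123/46·t + 0·t² - 61/46·t³.
With t = 1/4: s(1/4) = 24467/2944.

8.3108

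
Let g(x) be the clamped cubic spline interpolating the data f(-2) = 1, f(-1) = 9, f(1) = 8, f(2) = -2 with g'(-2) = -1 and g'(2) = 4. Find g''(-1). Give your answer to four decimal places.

Put M_i = g'' at the i-th knot. Here h = (1, 2, 1) and Δ = (8, -1/2, -10), so the interior equations h_(i-1)·M_(i-1) + 2(h_(i-1)+h_i)·M_i + h_i·M_(i+1) = 6(Δ_i − Δ_(i-1)) read
  1·M_0 + 6·M_1 + 2·M_2 = 6(Δ_1 - Δ_0) = -51
  2·M_1 + 6·M_2 + 1·M_3 = 6(Δ_2 - Δ_1) = -57
Clamped end conditions give two more equations: 2h_0·M_0 + h_0·M_1 = 6(Δ_0 - g'(-2)) = 54 and h_2·M_2 + 2h_2·M_3 = 6(g'(2) - Δ_2) = 84.
Hence M_0 = 157/5, M_1 = -44/5, M_2 = -74/5, M_3 = 247/5.

-8.8000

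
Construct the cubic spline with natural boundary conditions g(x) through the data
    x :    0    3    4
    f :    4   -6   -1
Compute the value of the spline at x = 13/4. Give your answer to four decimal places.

Put σ_i = g'' at the i-th knot. Here h = (3, 1) and Δ = (-10/3, 5), so the interior equations h_(i-1)·σ_(i-1) + 2(h_(i-1)+h_i)·σ_i + h_i·σ_(i+1) = 6(Δ_i − Δ_(i-1)) read
  3·σ_0 + 8·σ_1 + 1·σ_2 = 6(Δ_1 - Δ_0) = 50
Natural end conditions: σ_0 = σ_2 = 0.
Hence σ_0 = 0, σ_1 = 25/4, σ_2 = 0.
On [3, 4], g(x) = -6 + 35/12·(x - 3) + 25/8·(x - 3)² - 25/24·(x - 3)³.
With (x - 3) = 1/4: g(13/4) = -2607/512.

-5.0918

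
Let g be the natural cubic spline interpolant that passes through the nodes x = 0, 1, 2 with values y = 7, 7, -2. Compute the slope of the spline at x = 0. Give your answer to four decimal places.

2.2500

Let σ_i = g''(x_i). Step sizes h_i = 1, 1; slopes of the chords Δ_i = (y_(i+1) - y_i)/h_i = 0, -9.
  1·σ_0 + 4·σ_1 + 1·σ_2 = 6(Δ_1 - Δ_0) = -54
Natural end conditions: σ_0 = σ_2 = 0.
Hence σ_0 = 0, σ_1 = -27/2, σ_2 = 0.
On [0, 1], g'(x) = b_0 + 2c_0·x + 3d_0·x² with b_0 = Δ_0 - h_0(2σ_0 + σ_1)/6 = 9/4, c_0 = σ_0/2 = 0, d_0 = (σ_1 - σ_0)/(6h_0) = -9/4. So g'(0) = 9/4.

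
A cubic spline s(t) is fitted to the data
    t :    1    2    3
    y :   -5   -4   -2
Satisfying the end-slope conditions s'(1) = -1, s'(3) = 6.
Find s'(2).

1

Write σ_i for s''(x_i). With h_i = 1, 1 and divided differences Δ_i = 1, 2, the continuity of s' gives the tridiagonal system
  1·σ_0 + 4·σ_1 + 1·σ_2 = 6(Δ_1 - Δ_0) = 6
Clamped end conditions give two more equations: 2h_0·σ_0 + h_0·σ_1 = 6(Δ_0 - s'(1)) = 12 and h_1·σ_1 + 2h_1·σ_2 = 6(s'(3) - Δ_1) = 24.
Forward elimination and back-substitution give σ_0 = 8, σ_1 = -4, σ_2 = 14.
On [2, 3], s'(t) = b_1 + 2c_1·(t - 2) + 3d_1·(t - 2)² with b_1 = Δ_1 - h_1(2σ_1 + σ_2)/6 = 1, c_1 = σ_1/2 = -2, d_1 = (σ_2 - σ_1)/(6h_1) = 3. So s'(2) = 1.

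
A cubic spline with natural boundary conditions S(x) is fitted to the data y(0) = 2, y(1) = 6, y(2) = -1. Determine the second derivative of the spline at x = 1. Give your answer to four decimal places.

-16.5000

With m_i denoting the second derivative at x_i, h_i = 1, 1, and Δ_i = (y_(i+1) − y_i)/h_i = 4, -7:
  1·m_0 + 4·m_1 + 1·m_2 = 6(Δ_1 - Δ_0) = -66
Natural end conditions: m_0 = m_2 = 0.
Solving: m_0 = 0, m_1 = -33/2, m_2 = 0.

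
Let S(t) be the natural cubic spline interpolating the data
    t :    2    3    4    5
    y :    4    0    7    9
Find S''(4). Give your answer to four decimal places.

Write m_i for S''(x_i). With h_i = 1, 1, 1 and divided differences Δ_i = -4, 7, 2, the continuity of S' gives the tridiagonal system
  1·m_0 + 4·m_1 + 1·m_2 = 6(Δ_1 - Δ_0) = 66
  1·m_1 + 4·m_2 + 1·m_3 = 6(Δ_2 - Δ_1) = -30
Natural end conditions: m_0 = m_3 = 0.
Forward elimination and back-substitution give m_0 = 0, m_1 = 98/5, m_2 = -62/5, m_3 = 0.

-12.4000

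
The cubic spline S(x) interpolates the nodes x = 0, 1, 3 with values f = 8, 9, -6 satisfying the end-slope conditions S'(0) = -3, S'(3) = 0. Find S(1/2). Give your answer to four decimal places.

8.3438

Put m_i = S'' at the i-th knot. Here h = (1, 2) and Δ = (1, -15/2), so the interior equations h_(i-1)·m_(i-1) + 2(h_(i-1)+h_i)·m_i + h_i·m_(i+1) = 6(Δ_i − Δ_(i-1)) read
  1·m_0 + 6·m_1 + 2·m_2 = 6(Δ_1 - Δ_0) = -51
Clamped end conditions give two more equations: 2h_0·m_0 + h_0·m_1 = 6(Δ_0 - S'(0)) = 24 and h_1·m_1 + 2h_1·m_2 = 6(S'(3) - Δ_1) = 45.
Hence m_0 = 43/2, m_1 = -19, m_2 = 83/4.
On [0, 1], S(x) = 8 - 3·x + 43/4·x² - 27/4·x³.
With x = 1/2: S(1/2) = 267/32.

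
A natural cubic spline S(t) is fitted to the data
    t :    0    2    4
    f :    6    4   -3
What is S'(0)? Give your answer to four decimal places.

Let M_i = S''(x_i). Step sizes h_i = 2, 2; slopes of the chords Δ_i = (y_(i+1) - y_i)/h_i = -1, -7/2.
  2·M_0 + 8·M_1 + 2·M_2 = 6(Δ_1 - Δ_0) = -15
Natural end conditions: M_0 = M_2 = 0.
Hence M_0 = 0, M_1 = -15/8, M_2 = 0.
On [0, 2], S'(t) = b_0 + 2c_0·t + 3d_0·t² with b_0 = Δ_0 - h_0(2M_0 + M_1)/6 = -3/8, c_0 = M_0/2 = 0, d_0 = (M_1 - M_0)/(6h_0) = -5/32. So S'(0) = -3/8.

-0.3750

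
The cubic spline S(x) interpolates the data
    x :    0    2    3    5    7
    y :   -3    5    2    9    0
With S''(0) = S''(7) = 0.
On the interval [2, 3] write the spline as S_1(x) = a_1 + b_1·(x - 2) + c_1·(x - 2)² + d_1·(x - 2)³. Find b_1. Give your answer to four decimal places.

-1.8750

Put m_i = S'' at the i-th knot. Here h = (2, 1, 2, 2) and Δ = (4, -3, 7/2, -9/2), so the interior equations h_(i-1)·m_(i-1) + 2(h_(i-1)+h_i)·m_i + h_i·m_(i+1) = 6(Δ_i − Δ_(i-1)) read
  2·m_0 + 6·m_1 + 1·m_2 = 6(Δ_1 - Δ_0) = -42
  1·m_1 + 6·m_2 + 2·m_3 = 6(Δ_2 - Δ_1) = 39
  2·m_2 + 8·m_3 + 2·m_4 = 6(Δ_3 - Δ_2) = -48
Natural end conditions: m_0 = m_4 = 0.
Solving: m_0 = 0, m_1 = -141/16, m_2 = 87/8, m_3 = -279/32, m_4 = 0.
On [2, 3], with S_1(x) = a_1 + b_1·(x - 2) + c_1·(x - 2)² + d_1·(x - 2)³: c_1 = m_1/2 = -141/32, d_1 = (m_2 - m_1)/(6h_1) = 105/32, b_1 = Δ_1 - h_1(2m_1 + m_2)/6 = -15/8.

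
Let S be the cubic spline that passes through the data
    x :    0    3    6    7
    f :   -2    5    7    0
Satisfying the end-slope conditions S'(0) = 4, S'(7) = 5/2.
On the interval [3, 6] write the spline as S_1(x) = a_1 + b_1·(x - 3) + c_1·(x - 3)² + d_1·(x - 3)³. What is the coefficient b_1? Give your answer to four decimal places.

3.5000

Write σ_i for S''(x_i). With h_i = 3, 3, 1 and divided differences Δ_i = 7/3, 2/3, -7, the continuity of S' gives the tridiagonal system
  3·σ_0 + 12·σ_1 + 3·σ_2 = 6(Δ_1 - Δ_0) = -10
  3·σ_1 + 8·σ_2 + 1·σ_3 = 6(Δ_2 - Δ_1) = -46
Clamped end conditions give two more equations: 2h_0·σ_0 + h_0·σ_1 = 6(Δ_0 - S'(0)) = -10 and h_2·σ_2 + 2h_2·σ_3 = 6(S'(7) - Δ_2) = 57.
Solving: σ_0 = -3, σ_1 = 8/3, σ_2 = -11, σ_3 = 34.
On [3, 6], with S_1(x) = a_1 + b_1·(x - 3) + c_1·(x - 3)² + d_1·(x - 3)³: c_1 = σ_1/2 = 4/3, d_1 = (σ_2 - σ_1)/(6h_1) = -41/54, b_1 = Δ_1 - h_1(2σ_1 + σ_2)/6 = 7/2.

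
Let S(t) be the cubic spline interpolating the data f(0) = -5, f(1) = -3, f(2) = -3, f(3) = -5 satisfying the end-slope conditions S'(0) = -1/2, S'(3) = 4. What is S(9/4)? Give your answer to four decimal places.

-3.9359

Write m_i for S''(x_i). With h_i = 1, 1, 1 and divided differences Δ_i = 2, 0, -2, the continuity of S' gives the tridiagonal system
  1·m_0 + 4·m_1 + 1·m_2 = 6(Δ_1 - Δ_0) = -12
  1·m_1 + 4·m_2 + 1·m_3 = 6(Δ_2 - Δ_1) = -12
Clamped end conditions give two more equations: 2h_0·m_0 + h_0·m_1 = 6(Δ_0 - S'(0)) = 15 and h_2·m_2 + 2h_2·m_3 = 6(S'(3) - Δ_2) = 36.
Hence m_0 = 46/5, m_1 = -17/5, m_2 = -38/5, m_3 = 109/5.
On [2, 3], S(t) = -3 - 31/10·(t - 2) - 19/5·(t - 2)² + 49/10·(t - 2)³.
With (t - 2) = 1/4: S(9/4) = -2519/640.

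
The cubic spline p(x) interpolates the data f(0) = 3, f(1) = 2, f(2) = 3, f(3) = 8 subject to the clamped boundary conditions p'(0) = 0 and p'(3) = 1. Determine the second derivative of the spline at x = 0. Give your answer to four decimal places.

Write σ_i for p''(x_i). With h_i = 1, 1, 1 and divided differences Δ_i = -1, 1, 5, the continuity of p' gives the tridiagonal system
  1·σ_0 + 4·σ_1 + 1·σ_2 = 6(Δ_1 - Δ_0) = 12
  1·σ_1 + 4·σ_2 + 1·σ_3 = 6(Δ_2 - Δ_1) = 24
Clamped end conditions give two more equations: 2h_0·σ_0 + h_0·σ_1 = 6(Δ_0 - p'(0)) = -6 and h_2·σ_2 + 2h_2·σ_3 = 6(p'(3) - Δ_2) = -24.
Hence σ_0 = -56/15, σ_1 = 22/15, σ_2 = 148/15, σ_3 = -254/15.

-3.7333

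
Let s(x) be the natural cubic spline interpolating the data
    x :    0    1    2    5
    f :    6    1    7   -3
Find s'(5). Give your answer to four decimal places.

Put M_i = s'' at the i-th knot. Here h = (1, 1, 3) and Δ = (-5, 6, -10/3), so the interior equations h_(i-1)·M_(i-1) + 2(h_(i-1)+h_i)·M_i + h_i·M_(i+1) = 6(Δ_i − Δ_(i-1)) read
  1·M_0 + 4·M_1 + 1·M_2 = 6(Δ_1 - Δ_0) = 66
  1·M_1 + 8·M_2 + 3·M_3 = 6(Δ_2 - Δ_1) = -56
Natural end conditions: M_0 = M_3 = 0.
Hence M_0 = 0, M_1 = 584/31, M_2 = -290/31, M_3 = 0.
On [2, 5], s'(x) = b_2 + 2c_2·(x - 2) + 3d_2·(x - 2)² with b_2 = Δ_2 - h_2(2M_2 + M_3)/6 = 560/93, c_2 = M_2/2 = -145/31, d_2 = (M_3 - M_2)/(6h_2) = 145/279. So s'(5) = -745/93.

-8.0108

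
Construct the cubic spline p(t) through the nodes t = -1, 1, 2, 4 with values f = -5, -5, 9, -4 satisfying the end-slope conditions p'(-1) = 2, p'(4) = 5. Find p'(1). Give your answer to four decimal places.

11.6563

Write M_i for p''(x_i). With h_i = 2, 1, 2 and divided differences Δ_i = 0, 14, -13/2, the continuity of p' gives the tridiagonal system
  2·M_0 + 6·M_1 + 1·M_2 = 6(Δ_1 - Δ_0) = 84
  1·M_1 + 6·M_2 + 2·M_3 = 6(Δ_2 - Δ_1) = -123
Clamped end conditions give two more equations: 2h_0·M_0 + h_0·M_1 = 6(Δ_0 - p'(-1)) = -12 and h_2·M_2 + 2h_2·M_3 = 6(p'(4) - Δ_2) = 69.
Solving the tridiagonal system: M_0 = -501/32, M_1 = 405/16, M_2 = -585/16, M_3 = 1137/32.
On [1, 2], p'(t) = b_1 + 2c_1·(t - 1) + 3d_1·(t - 1)² with b_1 = Δ_1 - h_1(2M_1 + M_2)/6 = 373/32, c_1 = M_1/2 = 405/32, d_1 = (M_2 - M_1)/(6h_1) = -165/16. So p'(1) = 373/32.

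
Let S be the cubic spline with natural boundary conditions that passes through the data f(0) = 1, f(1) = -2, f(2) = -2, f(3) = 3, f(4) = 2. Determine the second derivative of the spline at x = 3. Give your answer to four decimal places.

Put σ_i = S'' at the i-th knot. Here h = (1, 1, 1, 1) and Δ = (-3, 0, 5, -1), so the interior equations h_(i-1)·σ_(i-1) + 2(h_(i-1)+h_i)·σ_i + h_i·σ_(i+1) = 6(Δ_i − Δ_(i-1)) read
  1·σ_0 + 4·σ_1 + 1·σ_2 = 6(Δ_1 - Δ_0) = 18
  1·σ_1 + 4·σ_2 + 1·σ_3 = 6(Δ_2 - Δ_1) = 30
  1·σ_2 + 4·σ_3 + 1·σ_4 = 6(Δ_3 - Δ_2) = -36
Natural end conditions: σ_0 = σ_4 = 0.
Hence σ_0 = 0, σ_1 = 57/28, σ_2 = 69/7, σ_3 = -321/28, σ_4 = 0.

-11.4643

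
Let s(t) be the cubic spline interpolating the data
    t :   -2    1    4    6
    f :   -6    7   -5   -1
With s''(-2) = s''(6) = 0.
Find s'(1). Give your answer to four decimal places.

-1.1441

With M_i denoting the second derivative at x_i, h_i = 3, 3, 2, and Δ_i = (y_(i+1) − y_i)/h_i = 13/3, -4, 2:
  3·M_0 + 12·M_1 + 3·M_2 = 6(Δ_1 - Δ_0) = -50
  3·M_1 + 10·M_2 + 2·M_3 = 6(Δ_2 - Δ_1) = 36
Natural end conditions: M_0 = M_3 = 0.
Hence M_0 = 0, M_1 = -608/111, M_2 = 194/37, M_3 = 0.
On [1, 4], s'(t) = b_1 + 2c_1·(t - 1) + 3d_1·(t - 1)² with b_1 = Δ_1 - h_1(2M_1 + M_2)/6 = -127/111, c_1 = M_1/2 = -304/111, d_1 = (M_2 - M_1)/(6h_1) = 595/999. So s'(1) = -127/111.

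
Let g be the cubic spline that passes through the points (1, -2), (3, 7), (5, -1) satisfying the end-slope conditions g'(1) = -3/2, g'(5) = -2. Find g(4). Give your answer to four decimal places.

Write m_i for g''(x_i). With h_i = 2, 2 and divided differences Δ_i = 9/2, -4, the continuity of g' gives the tridiagonal system
  2·m_0 + 8·m_1 + 2·m_2 = 6(Δ_1 - Δ_0) = -51
Clamped end conditions give two more equations: 2h_0·m_0 + h_0·m_1 = 6(Δ_0 - g'(1)) = 36 and h_1·m_1 + 2h_1·m_2 = 6(g'(5) - Δ_1) = 12.
Forward elimination and back-substitution give m_0 = 61/4, m_1 = -25/2, m_2 = 37/4.
On [3, 5], g(x) = 7 + 5/4·(x - 3) - 25/4·(x - 3)² + 29/16·(x - 3)³.
With (x - 3) = 1: g(4) = 61/16.

3.8125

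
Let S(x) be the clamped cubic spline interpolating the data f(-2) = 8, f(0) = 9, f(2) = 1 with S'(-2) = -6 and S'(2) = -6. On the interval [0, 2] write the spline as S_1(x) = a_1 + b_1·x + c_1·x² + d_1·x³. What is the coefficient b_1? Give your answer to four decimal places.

Put M_i = S'' at the i-th knot. Here h = (2, 2) and Δ = (1/2, -4), so the interior equations h_(i-1)·M_(i-1) + 2(h_(i-1)+h_i)·M_i + h_i·M_(i+1) = 6(Δ_i − Δ_(i-1)) read
  2·M_0 + 8·M_1 + 2·M_2 = 6(Δ_1 - Δ_0) = -27
Clamped end conditions give two more equations: 2h_0·M_0 + h_0·M_1 = 6(Δ_0 - S'(-2)) = 39 and h_1·M_1 + 2h_1·M_2 = 6(S'(2) - Δ_1) = -12.
Forward elimination and back-substitution give M_0 = 105/8, M_1 = -27/4, M_2 = 3/8.
On [0, 2], with S_1(x) = a_1 + b_1·x + c_1·x² + d_1·x³: c_1 = M_1/2 = -27/8, d_1 = (M_2 - M_1)/(6h_1) = 19/32, b_1 = Δ_1 - h_1(2M_1 + M_2)/6 = 3/8.

0.3750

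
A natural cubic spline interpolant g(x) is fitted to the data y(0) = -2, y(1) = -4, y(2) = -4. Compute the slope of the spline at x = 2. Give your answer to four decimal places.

0.5000

Write m_i for g''(x_i). With h_i = 1, 1 and divided differences Δ_i = -2, 0, the continuity of g' gives the tridiagonal system
  1·m_0 + 4·m_1 + 1·m_2 = 6(Δ_1 - Δ_0) = 12
Natural end conditions: m_0 = m_2 = 0.
Hence m_0 = 0, m_1 = 3, m_2 = 0.
On [1, 2], g'(x) = b_1 + 2c_1·(x - 1) + 3d_1·(x - 1)² with b_1 = Δ_1 - h_1(2m_1 + m_2)/6 = -1, c_1 = m_1/2 = 3/2, d_1 = (m_2 - m_1)/(6h_1) = -1/2. So g'(2) = 1/2.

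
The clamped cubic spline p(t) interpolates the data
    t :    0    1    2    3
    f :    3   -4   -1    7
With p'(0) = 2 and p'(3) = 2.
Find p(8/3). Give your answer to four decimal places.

5.3111

With M_i denoting the second derivative at x_i, h_i = 1, 1, 1, and Δ_i = (y_(i+1) − y_i)/h_i = -7, 3, 8:
  1·M_0 + 4·M_1 + 1·M_2 = 6(Δ_1 - Δ_0) = 60
  1·M_1 + 4·M_2 + 1·M_3 = 6(Δ_2 - Δ_1) = 30
Clamped end conditions give two more equations: 2h_0·M_0 + h_0·M_1 = 6(Δ_0 - p'(0)) = -54 and h_2·M_2 + 2h_2·M_3 = 6(p'(3) - Δ_2) = -36.
Hence M_0 = -192/5, M_1 = 114/5, M_2 = 36/5, M_3 = -108/5.
On [2, 3], p(t) = -1 + 46/5·(t - 2) + 18/5·(t - 2)² - 24/5·(t - 2)³.
With (t - 2) = 2/3: p(8/3) = 239/45.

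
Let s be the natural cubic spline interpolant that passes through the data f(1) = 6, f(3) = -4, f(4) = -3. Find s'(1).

-7

Let M_i = s''(x_i). Step sizes h_i = 2, 1; slopes of the chords Δ_i = (y_(i+1) - y_i)/h_i = -5, 1.
  2·M_0 + 6·M_1 + 1·M_2 = 6(Δ_1 - Δ_0) = 36
Natural end conditions: M_0 = M_2 = 0.
Solving: M_0 = 0, M_1 = 6, M_2 = 0.
On [1, 3], s'(t) = b_0 + 2c_0·(t - 1) + 3d_0·(t - 1)² with b_0 = Δ_0 - h_0(2M_0 + M_1)/6 = -7, c_0 = M_0/2 = 0, d_0 = (M_1 - M_0)/(6h_0) = 1/2. So s'(1) = -7.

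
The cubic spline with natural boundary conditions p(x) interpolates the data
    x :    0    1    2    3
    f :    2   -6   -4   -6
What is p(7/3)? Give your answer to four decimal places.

-4.0247

Write M_i for p''(x_i). With h_i = 1, 1, 1 and divided differences Δ_i = -8, 2, -2, the continuity of p' gives the tridiagonal system
  1·M_0 + 4·M_1 + 1·M_2 = 6(Δ_1 - Δ_0) = 60
  1·M_1 + 4·M_2 + 1·M_3 = 6(Δ_2 - Δ_1) = -24
Natural end conditions: M_0 = M_3 = 0.
Forward elimination and back-substitution give M_0 = 0, M_1 = 88/5, M_2 = -52/5, M_3 = 0.
On [2, 3], p(x) = -4 + 22/15·(x - 2) - 26/5·(x - 2)² + 26/15·(x - 2)³.
With (x - 2) = 1/3: p(7/3) = -326/81.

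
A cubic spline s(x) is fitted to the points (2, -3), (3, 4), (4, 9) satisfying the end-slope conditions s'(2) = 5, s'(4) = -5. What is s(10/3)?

Write M_i for s''(x_i). With h_i = 1, 1 and divided differences Δ_i = 7, 5, the continuity of s' gives the tridiagonal system
  1·M_0 + 4·M_1 + 1·M_2 = 6(Δ_1 - Δ_0) = -12
Clamped end conditions give two more equations: 2h_0·M_0 + h_0·M_1 = 6(Δ_0 - s'(2)) = 12 and h_1·M_1 + 2h_1·M_2 = 6(s'(4) - Δ_1) = -60.
Forward elimination and back-substitution give M_0 = 4, M_1 = 4, M_2 = -32.
On [3, 4], s(x) = 4 + 9·(x - 3) + 2·(x - 3)² - 6·(x - 3)³.
With (x - 3) = 1/3: s(10/3) = 7.

7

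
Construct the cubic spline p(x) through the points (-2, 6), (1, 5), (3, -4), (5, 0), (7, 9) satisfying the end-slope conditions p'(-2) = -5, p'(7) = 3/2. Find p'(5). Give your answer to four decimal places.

With M_i denoting the second derivative at x_i, h_i = 3, 2, 2, 2, and Δ_i = (y_(i+1) − y_i)/h_i = -1/3, -9/2, 2, 9/2:
  3·M_0 + 10·M_1 + 2·M_2 = 6(Δ_1 - Δ_0) = -25
  2·M_1 + 8·M_2 + 2·M_3 = 6(Δ_2 - Δ_1) = 39
  2·M_2 + 8·M_3 + 2·M_4 = 6(Δ_3 - Δ_2) = 15
Clamped end conditions give two more equations: 2h_0·M_0 + h_0·M_1 = 6(Δ_0 - p'(-2)) = 28 and h_3·M_3 + 2h_3·M_4 = 6(p'(7) - Δ_3) = -18.
Hence M_0 = 1057/138, M_1 = -413/69, M_2 = 1639/276, M_3 = 239/138, M_4 = -1481/276.
On [5, 7], p'(x) = b_3 + 2c_3·(x - 5) + 3d_3·(x - 5)² with b_3 = Δ_3 - h_3(2M_3 + M_4)/6 = 1417/276, c_3 = M_3/2 = 239/276, d_3 = (M_4 - M_3)/(6h_3) = -653/1104. So p'(5) = 1417/276.

5.1341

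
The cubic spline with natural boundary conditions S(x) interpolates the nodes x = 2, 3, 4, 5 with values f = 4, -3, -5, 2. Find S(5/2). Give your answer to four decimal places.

0.2250

With m_i denoting the second derivative at x_i, h_i = 1, 1, 1, and Δ_i = (y_(i+1) − y_i)/h_i = -7, -2, 7:
  1·m_0 + 4·m_1 + 1·m_2 = 6(Δ_1 - Δ_0) = 30
  1·m_1 + 4·m_2 + 1·m_3 = 6(Δ_2 - Δ_1) = 54
Natural end conditions: m_0 = m_3 = 0.
Forward elimination and back-substitution give m_0 = 0, m_1 = 22/5, m_2 = 62/5, m_3 = 0.
On [2, 3], S(x) = 4 - 116/15·(x - 2) + 0·(x - 2)² + 11/15·(x - 2)³.
With (x - 2) = 1/2: S(5/2) = 9/40.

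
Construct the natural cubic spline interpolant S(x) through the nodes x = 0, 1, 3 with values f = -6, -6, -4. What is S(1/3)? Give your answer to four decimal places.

Let σ_i = S''(x_i). Step sizes h_i = 1, 2; slopes of the chords Δ_i = (y_(i+1) - y_i)/h_i = 0, 1.
  1·σ_0 + 6·σ_1 + 2·σ_2 = 6(Δ_1 - Δ_0) = 6
Natural end conditions: σ_0 = σ_2 = 0.
Solving: σ_0 = 0, σ_1 = 1, σ_2 = 0.
On [0, 1], S(x) = -6 - 1/6·x + 0·x² + 1/6·x³.
With x = 1/3: S(1/3) = -490/81.

-6.0494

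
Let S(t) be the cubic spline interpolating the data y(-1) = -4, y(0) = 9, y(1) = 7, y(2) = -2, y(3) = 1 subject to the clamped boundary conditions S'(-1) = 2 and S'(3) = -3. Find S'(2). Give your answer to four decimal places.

-1.1071

Put M_i = S'' at the i-th knot. Here h = (1, 1, 1, 1) and Δ = (13, -2, -9, 3), so the interior equations h_(i-1)·M_(i-1) + 2(h_(i-1)+h_i)·M_i + h_i·M_(i+1) = 6(Δ_i − Δ_(i-1)) read
  1·M_0 + 4·M_1 + 1·M_2 = 6(Δ_1 - Δ_0) = -90
  1·M_1 + 4·M_2 + 1·M_3 = 6(Δ_2 - Δ_1) = -42
  1·M_2 + 4·M_3 + 1·M_4 = 6(Δ_3 - Δ_2) = 72
Clamped end conditions give two more equations: 2h_0·M_0 + h_0·M_1 = 6(Δ_0 - S'(-1)) = 66 and h_3·M_3 + 2h_3·M_4 = 6(S'(3) - Δ_3) = -36.
Solving the tridiagonal system: M_0 = 689/14, M_1 = -227/7, M_2 = -19/2, M_3 = 199/7, M_4 = -451/14.
On [2, 3], S'(t) = b_3 + 2c_3·(t - 2) + 3d_3·(t - 2)² with b_3 = Δ_3 - h_3(2M_3 + M_4)/6 = -31/28, c_3 = M_3/2 = 199/14, d_3 = (M_4 - M_3)/(6h_3) = -283/28. So S'(2) = -31/28.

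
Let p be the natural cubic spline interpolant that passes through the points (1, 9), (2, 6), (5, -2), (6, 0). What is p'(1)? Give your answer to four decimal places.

-2.7939

With M_i denoting the second derivative at x_i, h_i = 1, 3, 1, and Δ_i = (y_(i+1) − y_i)/h_i = -3, -8/3, 2:
  1·M_0 + 8·M_1 + 3·M_2 = 6(Δ_1 - Δ_0) = 2
  3·M_1 + 8·M_2 + 1·M_3 = 6(Δ_2 - Δ_1) = 28
Natural end conditions: M_0 = M_3 = 0.
Solving the tridiagonal system: M_0 = 0, M_1 = -68/55, M_2 = 218/55, M_3 = 0.
On [1, 2], p'(x) = b_0 + 2c_0·(x - 1) + 3d_0·(x - 1)² with b_0 = Δ_0 - h_0(2M_0 + M_1)/6 = -461/165, c_0 = M_0/2 = 0, d_0 = (M_1 - M_0)/(6h_0) = -34/165. So p'(1) = -461/165.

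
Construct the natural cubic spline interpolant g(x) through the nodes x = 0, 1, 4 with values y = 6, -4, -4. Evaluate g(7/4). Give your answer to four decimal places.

Put M_i = g'' at the i-th knot. Here h = (1, 3) and Δ = (-10, 0), so the interior equations h_(i-1)·M_(i-1) + 2(h_(i-1)+h_i)·M_i + h_i·M_(i+1) = 6(Δ_i − Δ_(i-1)) read
  1·M_0 + 8·M_1 + 3·M_2 = 6(Δ_1 - Δ_0) = 60
Natural end conditions: M_0 = M_2 = 0.
Hence M_0 = 0, M_1 = 15/2, M_2 = 0.
On [1, 4], g(x) = -4 - 15/2·(x - 1) + 15/4·(x - 1)² - 5/12·(x - 1)³.
With (x - 1) = 3/4: g(7/4) = -1969/256.

-7.6914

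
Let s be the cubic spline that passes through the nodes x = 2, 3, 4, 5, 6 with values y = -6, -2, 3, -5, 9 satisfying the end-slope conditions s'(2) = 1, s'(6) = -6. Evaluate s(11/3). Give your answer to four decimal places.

Put M_i = s'' at the i-th knot. Here h = (1, 1, 1, 1) and Δ = (4, 5, -8, 14), so the interior equations h_(i-1)·M_(i-1) + 2(h_(i-1)+h_i)·M_i + h_i·M_(i+1) = 6(Δ_i − Δ_(i-1)) read
  1·M_0 + 4·M_1 + 1·M_2 = 6(Δ_1 - Δ_0) = 6
  1·M_1 + 4·M_2 + 1·M_3 = 6(Δ_2 - Δ_1) = -78
  1·M_2 + 4·M_3 + 1·M_4 = 6(Δ_3 - Δ_2) = 132
Clamped end conditions give two more equations: 2h_0·M_0 + h_0·M_1 = 6(Δ_0 - s'(2)) = 18 and h_3·M_3 + 2h_3·M_4 = 6(s'(6) - Δ_3) = -120.
Forward elimination and back-substitution give M_0 = 55/14, M_1 = 71/7, M_2 = -77/2, M_3 = 461/7, M_4 = -1301/14.
On [3, 4], s(x) = -2 + 225/28·(x - 3) + 71/14·(x - 3)² - 227/28·(x - 3)³.
With (x - 3) = 2/3: s(11/3) = 1213/378.

3.2090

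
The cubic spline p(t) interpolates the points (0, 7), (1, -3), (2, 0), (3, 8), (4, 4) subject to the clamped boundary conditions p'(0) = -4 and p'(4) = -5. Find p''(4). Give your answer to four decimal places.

7.7857

With σ_i denoting the second derivative at x_i, h_i = 1, 1, 1, 1, and Δ_i = (y_(i+1) − y_i)/h_i = -10, 3, 8, -4:
  1·σ_0 + 4·σ_1 + 1·σ_2 = 6(Δ_1 - Δ_0) = 78
  1·σ_1 + 4·σ_2 + 1·σ_3 = 6(Δ_2 - Δ_1) = 30
  1·σ_2 + 4·σ_3 + 1·σ_4 = 6(Δ_3 - Δ_2) = -72
Clamped end conditions give two more equations: 2h_0·σ_0 + h_0·σ_1 = 6(Δ_0 - p'(0)) = -36 and h_3·σ_3 + 2h_3·σ_4 = 6(p'(4) - Δ_3) = -6.
Solving the tridiagonal system: σ_0 = -431/14, σ_1 = 179/7, σ_2 = 13/2, σ_3 = -151/7, σ_4 = 109/14.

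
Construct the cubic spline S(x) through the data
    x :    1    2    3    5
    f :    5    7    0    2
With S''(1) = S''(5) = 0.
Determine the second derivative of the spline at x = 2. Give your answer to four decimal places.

-16.1739

With M_i denoting the second derivative at x_i, h_i = 1, 1, 2, and Δ_i = (y_(i+1) − y_i)/h_i = 2, -7, 1:
  1·M_0 + 4·M_1 + 1·M_2 = 6(Δ_1 - Δ_0) = -54
  1·M_1 + 6·M_2 + 2·M_3 = 6(Δ_2 - Δ_1) = 48
Natural end conditions: M_0 = M_3 = 0.
Hence M_0 = 0, M_1 = -372/23, M_2 = 246/23, M_3 = 0.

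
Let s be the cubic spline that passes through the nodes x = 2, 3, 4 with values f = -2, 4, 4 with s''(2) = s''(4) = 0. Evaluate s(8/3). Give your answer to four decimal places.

2.5556

Let M_i = s''(x_i). Step sizes h_i = 1, 1; slopes of the chords Δ_i = (y_(i+1) - y_i)/h_i = 6, 0.
  1·M_0 + 4·M_1 + 1·M_2 = 6(Δ_1 - Δ_0) = -36
Natural end conditions: M_0 = M_2 = 0.
Hence M_0 = 0, M_1 = -9, M_2 = 0.
On [2, 3], s(x) = -2 + 15/2·(x - 2) + 0·(x - 2)² - 3/2·(x - 2)³.
With (x - 2) = 2/3: s(8/3) = 23/9.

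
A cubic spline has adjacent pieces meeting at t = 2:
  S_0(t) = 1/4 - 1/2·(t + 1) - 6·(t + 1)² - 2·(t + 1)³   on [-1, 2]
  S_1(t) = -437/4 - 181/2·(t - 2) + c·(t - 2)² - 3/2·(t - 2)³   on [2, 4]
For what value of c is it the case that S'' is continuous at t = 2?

-24

S_0''(t) = -12 - 12·(t + 1), so S_0''(2) = -48. On the right, S_1''(2) = 2c, so c = -24.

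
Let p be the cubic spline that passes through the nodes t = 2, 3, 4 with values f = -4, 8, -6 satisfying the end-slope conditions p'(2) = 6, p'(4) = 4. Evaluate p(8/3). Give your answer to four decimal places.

Put m_i = p'' at the i-th knot. Here h = (1, 1) and Δ = (12, -14), so the interior equations h_(i-1)·m_(i-1) + 2(h_(i-1)+h_i)·m_i + h_i·m_(i+1) = 6(Δ_i − Δ_(i-1)) read
  1·m_0 + 4·m_1 + 1·m_2 = 6(Δ_1 - Δ_0) = -156
Clamped end conditions give two more equations: 2h_0·m_0 + h_0·m_1 = 6(Δ_0 - p'(2)) = 36 and h_1·m_1 + 2h_1·m_2 = 6(p'(4) - Δ_1) = 108.
Hence m_0 = 56, m_1 = -76, m_2 = 92.
On [2, 3], p(t) = -4 + 6·(t - 2) + 28·(t - 2)² - 22·(t - 2)³.
With (t - 2) = 2/3: p(8/3) = 160/27.

5.9259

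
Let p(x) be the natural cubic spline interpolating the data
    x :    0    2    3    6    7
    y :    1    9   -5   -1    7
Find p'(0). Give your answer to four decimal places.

10.7867

Let σ_i = p''(x_i). Step sizes h_i = 2, 1, 3, 1; slopes of the chords Δ_i = (y_(i+1) - y_i)/h_i = 4, -14, 4/3, 8.
  2·σ_0 + 6·σ_1 + 1·σ_2 = 6(Δ_1 - Δ_0) = -108
  1·σ_1 + 8·σ_2 + 3·σ_3 = 6(Δ_2 - Δ_1) = 92
  3·σ_2 + 8·σ_3 + 1·σ_4 = 6(Δ_3 - Δ_2) = 40
Natural end conditions: σ_0 = σ_4 = 0.
Forward elimination and back-substitution give σ_0 = 0, σ_1 = -3278/161, σ_2 = 2280/161, σ_3 = -50/161, σ_4 = 0.
On [0, 2], p'(x) = b_0 + 2c_0·x + 3d_0·x² with b_0 = Δ_0 - h_0(2σ_0 + σ_1)/6 = 5210/483, c_0 = σ_0/2 = 0, d_0 = (σ_1 - σ_0)/(6h_0) = -1639/966. So p'(0) = 5210/483.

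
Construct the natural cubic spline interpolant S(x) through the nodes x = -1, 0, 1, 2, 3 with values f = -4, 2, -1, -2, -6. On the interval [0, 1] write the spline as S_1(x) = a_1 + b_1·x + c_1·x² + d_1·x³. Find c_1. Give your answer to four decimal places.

Write σ_i for S''(x_i). With h_i = 1, 1, 1, 1 and divided differences Δ_i = 6, -3, -1, -4, the continuity of S' gives the tridiagonal system
  1·σ_0 + 4·σ_1 + 1·σ_2 = 6(Δ_1 - Δ_0) = -54
  1·σ_1 + 4·σ_2 + 1·σ_3 = 6(Δ_2 - Δ_1) = 12
  1·σ_2 + 4·σ_3 + 1·σ_4 = 6(Δ_3 - Δ_2) = -18
Natural end conditions: σ_0 = σ_4 = 0.
Solving the tridiagonal system: σ_0 = 0, σ_1 = -219/14, σ_2 = 60/7, σ_3 = -93/14, σ_4 = 0.
On [0, 1], with S_1(x) = a_1 + b_1·x + c_1·x² + d_1·x³: c_1 = σ_1/2 = -219/28, d_1 = (σ_2 - σ_1)/(6h_1) = 113/28, b_1 = Δ_1 - h_1(2σ_1 + σ_2)/6 = 11/14.

-7.8214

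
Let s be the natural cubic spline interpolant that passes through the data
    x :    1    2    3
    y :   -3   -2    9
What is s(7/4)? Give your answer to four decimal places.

Let m_i = s''(x_i). Step sizes h_i = 1, 1; slopes of the chords Δ_i = (y_(i+1) - y_i)/h_i = 1, 11.
  1·m_0 + 4·m_1 + 1·m_2 = 6(Δ_1 - Δ_0) = 60
Natural end conditions: m_0 = m_2 = 0.
Solving the tridiagonal system: m_0 = 0, m_1 = 15, m_2 = 0.
On [1, 2], s(x) = -3 - 3/2·(x - 1) + 0·(x - 1)² + 5/2·(x - 1)³.
With (x - 1) = 3/4: s(7/4) = -393/128.

-3.0703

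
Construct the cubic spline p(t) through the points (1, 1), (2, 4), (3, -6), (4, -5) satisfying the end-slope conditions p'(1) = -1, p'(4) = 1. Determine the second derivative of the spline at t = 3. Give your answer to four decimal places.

With m_i denoting the second derivative at x_i, h_i = 1, 1, 1, and Δ_i = (y_(i+1) − y_i)/h_i = 3, -10, 1:
  1·m_0 + 4·m_1 + 1·m_2 = 6(Δ_1 - Δ_0) = -78
  1·m_1 + 4·m_2 + 1·m_3 = 6(Δ_2 - Δ_1) = 66
Clamped end conditions give two more equations: 2h_0·m_0 + h_0·m_1 = 6(Δ_0 - p'(1)) = 24 and h_2·m_2 + 2h_2·m_3 = 6(p'(4) - Δ_2) = 0.
Solving: m_0 = 434/15, m_1 = -508/15, m_2 = 428/15, m_3 = -214/15.

28.5333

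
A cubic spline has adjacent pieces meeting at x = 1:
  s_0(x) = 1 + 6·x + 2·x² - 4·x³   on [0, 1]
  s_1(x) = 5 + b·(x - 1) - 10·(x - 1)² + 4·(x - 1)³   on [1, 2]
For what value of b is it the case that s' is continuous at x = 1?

s_0'(x) = 6 + 4·x - 12·x², so s_0'(1) = -2. On the right, s_1'(1) = b, so b = -2.

-2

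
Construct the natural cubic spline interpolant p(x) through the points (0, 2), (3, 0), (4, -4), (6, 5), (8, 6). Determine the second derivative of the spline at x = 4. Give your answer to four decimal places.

11.0698

Let m_i = p''(x_i). Step sizes h_i = 3, 1, 2, 2; slopes of the chords Δ_i = (y_(i+1) - y_i)/h_i = -2/3, -4, 9/2, 1/2.
  3·m_0 + 8·m_1 + 1·m_2 = 6(Δ_1 - Δ_0) = -20
  1·m_1 + 6·m_2 + 2·m_3 = 6(Δ_2 - Δ_1) = 51
  2·m_2 + 8·m_3 + 2·m_4 = 6(Δ_3 - Δ_2) = -24
Natural end conditions: m_0 = m_4 = 0.
Hence m_0 = 0, m_1 = -167/43, m_2 = 476/43, m_3 = -248/43, m_4 = 0.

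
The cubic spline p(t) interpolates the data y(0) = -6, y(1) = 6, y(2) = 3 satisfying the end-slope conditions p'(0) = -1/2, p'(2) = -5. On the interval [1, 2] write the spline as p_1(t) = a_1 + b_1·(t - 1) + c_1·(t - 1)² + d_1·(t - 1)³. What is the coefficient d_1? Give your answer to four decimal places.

Let M_i = p''(x_i). Step sizes h_i = 1, 1; slopes of the chords Δ_i = (y_(i+1) - y_i)/h_i = 12, -3.
  1·M_0 + 4·M_1 + 1·M_2 = 6(Δ_1 - Δ_0) = -90
Clamped end conditions give two more equations: 2h_0·M_0 + h_0·M_1 = 6(Δ_0 - p'(0)) = 75 and h_1·M_1 + 2h_1·M_2 = 6(p'(2) - Δ_1) = -12.
Hence M_0 = 231/4, M_1 = -81/2, M_2 = 57/4.
On [1, 2], with p_1(t) = a_1 + b_1·(t - 1) + c_1·(t - 1)² + d_1·(t - 1)³: c_1 = M_1/2 = -81/4, d_1 = (M_2 - M_1)/(6h_1) = 73/8, b_1 = Δ_1 - h_1(2M_1 + M_2)/6 = 65/8.

9.1250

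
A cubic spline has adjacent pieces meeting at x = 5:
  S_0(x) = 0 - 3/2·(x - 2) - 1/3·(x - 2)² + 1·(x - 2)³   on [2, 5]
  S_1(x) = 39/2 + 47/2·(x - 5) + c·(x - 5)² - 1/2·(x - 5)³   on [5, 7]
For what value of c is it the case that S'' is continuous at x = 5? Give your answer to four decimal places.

8.6667

S_0''(x) = -2/3 + 6·(x - 2), so S_0''(5) = 52/3. On the right, S_1''(5) = 2c, so c = 26/3.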